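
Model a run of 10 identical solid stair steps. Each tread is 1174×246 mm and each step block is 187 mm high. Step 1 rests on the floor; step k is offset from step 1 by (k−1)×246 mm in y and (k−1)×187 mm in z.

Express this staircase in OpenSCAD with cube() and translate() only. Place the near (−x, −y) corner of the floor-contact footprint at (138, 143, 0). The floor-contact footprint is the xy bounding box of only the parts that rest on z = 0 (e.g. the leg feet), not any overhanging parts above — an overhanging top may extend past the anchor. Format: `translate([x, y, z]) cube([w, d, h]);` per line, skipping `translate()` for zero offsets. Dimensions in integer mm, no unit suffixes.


translate([138, 143, 0]) cube([1174, 246, 187]);
translate([138, 389, 187]) cube([1174, 246, 187]);
translate([138, 635, 374]) cube([1174, 246, 187]);
translate([138, 881, 561]) cube([1174, 246, 187]);
translate([138, 1127, 748]) cube([1174, 246, 187]);
translate([138, 1373, 935]) cube([1174, 246, 187]);
translate([138, 1619, 1122]) cube([1174, 246, 187]);
translate([138, 1865, 1309]) cube([1174, 246, 187]);
translate([138, 2111, 1496]) cube([1174, 246, 187]);
translate([138, 2357, 1683]) cube([1174, 246, 187]);


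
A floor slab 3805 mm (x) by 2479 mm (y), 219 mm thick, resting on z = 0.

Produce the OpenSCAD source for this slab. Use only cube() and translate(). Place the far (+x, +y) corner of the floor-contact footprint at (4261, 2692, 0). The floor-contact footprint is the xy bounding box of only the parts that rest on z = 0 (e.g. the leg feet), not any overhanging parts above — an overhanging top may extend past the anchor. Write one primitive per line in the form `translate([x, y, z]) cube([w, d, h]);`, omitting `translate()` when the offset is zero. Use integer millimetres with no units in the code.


translate([456, 213, 0]) cube([3805, 2479, 219]);


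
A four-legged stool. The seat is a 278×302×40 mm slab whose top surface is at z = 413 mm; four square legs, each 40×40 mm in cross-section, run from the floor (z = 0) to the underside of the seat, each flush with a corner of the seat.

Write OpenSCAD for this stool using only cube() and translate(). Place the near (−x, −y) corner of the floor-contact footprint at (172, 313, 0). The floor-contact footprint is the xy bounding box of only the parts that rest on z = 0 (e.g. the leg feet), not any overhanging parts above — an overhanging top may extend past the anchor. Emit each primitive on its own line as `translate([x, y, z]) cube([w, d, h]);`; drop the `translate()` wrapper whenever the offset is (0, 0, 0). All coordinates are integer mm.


// leg_h = 413 - 40 = 373
translate([172, 313, 373]) cube([278, 302, 40]);
translate([172, 313, 0]) cube([40, 40, 373]);
translate([410, 313, 0]) cube([40, 40, 373]);
translate([172, 575, 0]) cube([40, 40, 373]);
translate([410, 575, 0]) cube([40, 40, 373]);


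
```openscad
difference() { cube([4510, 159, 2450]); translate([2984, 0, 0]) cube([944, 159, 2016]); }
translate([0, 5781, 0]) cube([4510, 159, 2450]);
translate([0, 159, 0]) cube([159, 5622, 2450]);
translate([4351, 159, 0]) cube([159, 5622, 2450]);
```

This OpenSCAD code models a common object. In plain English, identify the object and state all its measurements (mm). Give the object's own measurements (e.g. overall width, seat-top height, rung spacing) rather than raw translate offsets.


A single room: four walls, each 2450 mm tall and 159 mm thick, enclosing an outside footprint 4510×5940 mm (x × y), no floor or roof. The front and back walls (−y and +y sides) run the full x-width; the side walls fit between their inner faces. A door opening 944 mm wide and 2016 mm tall is cut through the front wall from the floor up, its −x edge 2984 mm from the wall's −x end.


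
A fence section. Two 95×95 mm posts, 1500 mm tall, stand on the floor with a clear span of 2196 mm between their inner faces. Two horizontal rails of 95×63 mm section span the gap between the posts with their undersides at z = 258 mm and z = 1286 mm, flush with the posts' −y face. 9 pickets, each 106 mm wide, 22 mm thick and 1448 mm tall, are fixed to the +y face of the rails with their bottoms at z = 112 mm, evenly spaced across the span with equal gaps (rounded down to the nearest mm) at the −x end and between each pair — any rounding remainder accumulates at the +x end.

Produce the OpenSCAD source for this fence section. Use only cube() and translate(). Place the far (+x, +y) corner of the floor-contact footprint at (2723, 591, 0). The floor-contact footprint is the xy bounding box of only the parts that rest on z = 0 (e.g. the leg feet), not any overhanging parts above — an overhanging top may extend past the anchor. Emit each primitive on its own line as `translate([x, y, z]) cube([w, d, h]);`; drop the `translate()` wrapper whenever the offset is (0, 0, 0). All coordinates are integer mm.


translate([337, 496, 0]) cube([95, 95, 1500]);
translate([2628, 496, 0]) cube([95, 95, 1500]);
translate([432, 496, 258]) cube([2196, 95, 63]);
translate([432, 496, 1286]) cube([2196, 95, 63]);
translate([556, 591, 112]) cube([106, 22, 1448]);
translate([786, 591, 112]) cube([106, 22, 1448]);
translate([1016, 591, 112]) cube([106, 22, 1448]);
translate([1246, 591, 112]) cube([106, 22, 1448]);
translate([1476, 591, 112]) cube([106, 22, 1448]);
translate([1706, 591, 112]) cube([106, 22, 1448]);
translate([1936, 591, 112]) cube([106, 22, 1448]);
translate([2166, 591, 112]) cube([106, 22, 1448]);
translate([2396, 591, 112]) cube([106, 22, 1448]);


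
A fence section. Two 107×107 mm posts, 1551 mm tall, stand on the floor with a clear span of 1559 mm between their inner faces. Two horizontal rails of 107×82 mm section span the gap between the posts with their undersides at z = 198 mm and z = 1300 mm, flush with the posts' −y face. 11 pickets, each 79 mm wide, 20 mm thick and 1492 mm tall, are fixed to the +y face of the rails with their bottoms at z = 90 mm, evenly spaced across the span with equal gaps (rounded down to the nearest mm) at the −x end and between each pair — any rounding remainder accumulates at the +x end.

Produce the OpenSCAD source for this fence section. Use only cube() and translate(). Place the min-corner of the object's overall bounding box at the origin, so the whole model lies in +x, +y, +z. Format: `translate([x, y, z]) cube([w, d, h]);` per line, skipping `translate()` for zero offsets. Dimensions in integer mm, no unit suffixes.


cube([107, 107, 1551]);
translate([1666, 0, 0]) cube([107, 107, 1551]);
translate([107, 0, 198]) cube([1559, 107, 82]);
translate([107, 0, 1300]) cube([1559, 107, 82]);
translate([164, 107, 90]) cube([79, 20, 1492]);
translate([300, 107, 90]) cube([79, 20, 1492]);
translate([436, 107, 90]) cube([79, 20, 1492]);
translate([572, 107, 90]) cube([79, 20, 1492]);
translate([708, 107, 90]) cube([79, 20, 1492]);
translate([844, 107, 90]) cube([79, 20, 1492]);
translate([980, 107, 90]) cube([79, 20, 1492]);
translate([1116, 107, 90]) cube([79, 20, 1492]);
translate([1252, 107, 90]) cube([79, 20, 1492]);
translate([1388, 107, 90]) cube([79, 20, 1492]);
translate([1524, 107, 90]) cube([79, 20, 1492]);


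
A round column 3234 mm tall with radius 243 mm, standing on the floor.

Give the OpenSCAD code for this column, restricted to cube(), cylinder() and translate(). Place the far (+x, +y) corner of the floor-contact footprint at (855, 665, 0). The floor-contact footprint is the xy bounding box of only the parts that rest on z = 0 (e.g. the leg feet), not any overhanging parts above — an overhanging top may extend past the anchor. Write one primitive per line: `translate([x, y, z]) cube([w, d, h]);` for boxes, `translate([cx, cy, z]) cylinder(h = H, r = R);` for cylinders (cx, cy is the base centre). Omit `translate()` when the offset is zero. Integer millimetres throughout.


translate([612, 422, 0]) cylinder(h = 3234, r = 243);


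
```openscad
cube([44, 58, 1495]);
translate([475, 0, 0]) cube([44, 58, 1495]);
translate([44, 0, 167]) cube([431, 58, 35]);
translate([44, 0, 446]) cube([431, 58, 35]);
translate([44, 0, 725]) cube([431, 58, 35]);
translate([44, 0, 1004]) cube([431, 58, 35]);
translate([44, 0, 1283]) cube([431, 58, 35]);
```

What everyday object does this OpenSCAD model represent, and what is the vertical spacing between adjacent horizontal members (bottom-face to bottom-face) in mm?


A ladder. The rung spacing is 279 mm.

Two tall 44×58 posts with 5 short bars between them — a ladder. Adjacent rungs sit at z = 167 and z = 446, so the spacing is 446 − 167 = 279 mm.


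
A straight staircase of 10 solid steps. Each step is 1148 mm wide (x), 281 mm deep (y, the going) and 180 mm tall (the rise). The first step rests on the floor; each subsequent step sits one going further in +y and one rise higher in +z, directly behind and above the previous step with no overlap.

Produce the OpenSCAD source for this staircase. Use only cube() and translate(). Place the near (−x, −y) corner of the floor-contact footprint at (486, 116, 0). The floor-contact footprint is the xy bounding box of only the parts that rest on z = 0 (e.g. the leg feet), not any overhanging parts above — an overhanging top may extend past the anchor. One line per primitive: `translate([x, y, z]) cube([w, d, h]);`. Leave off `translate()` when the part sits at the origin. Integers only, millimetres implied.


translate([486, 116, 0]) cube([1148, 281, 180]);
translate([486, 397, 180]) cube([1148, 281, 180]);
translate([486, 678, 360]) cube([1148, 281, 180]);
translate([486, 959, 540]) cube([1148, 281, 180]);
translate([486, 1240, 720]) cube([1148, 281, 180]);
translate([486, 1521, 900]) cube([1148, 281, 180]);
translate([486, 1802, 1080]) cube([1148, 281, 180]);
translate([486, 2083, 1260]) cube([1148, 281, 180]);
translate([486, 2364, 1440]) cube([1148, 281, 180]);
translate([486, 2645, 1620]) cube([1148, 281, 180]);


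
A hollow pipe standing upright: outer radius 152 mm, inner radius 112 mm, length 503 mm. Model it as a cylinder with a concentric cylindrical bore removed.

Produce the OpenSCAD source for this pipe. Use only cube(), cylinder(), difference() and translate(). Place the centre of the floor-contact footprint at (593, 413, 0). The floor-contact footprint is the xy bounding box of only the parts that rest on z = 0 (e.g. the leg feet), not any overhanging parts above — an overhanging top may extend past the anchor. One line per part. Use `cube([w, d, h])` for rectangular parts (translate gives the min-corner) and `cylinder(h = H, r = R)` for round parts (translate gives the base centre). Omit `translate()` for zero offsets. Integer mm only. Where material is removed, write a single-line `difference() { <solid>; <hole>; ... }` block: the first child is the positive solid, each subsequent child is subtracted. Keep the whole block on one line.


difference() { translate([593, 413, 0]) cylinder(h = 503, r = 152); translate([593, 413, 0]) cylinder(h = 503, r = 112); }


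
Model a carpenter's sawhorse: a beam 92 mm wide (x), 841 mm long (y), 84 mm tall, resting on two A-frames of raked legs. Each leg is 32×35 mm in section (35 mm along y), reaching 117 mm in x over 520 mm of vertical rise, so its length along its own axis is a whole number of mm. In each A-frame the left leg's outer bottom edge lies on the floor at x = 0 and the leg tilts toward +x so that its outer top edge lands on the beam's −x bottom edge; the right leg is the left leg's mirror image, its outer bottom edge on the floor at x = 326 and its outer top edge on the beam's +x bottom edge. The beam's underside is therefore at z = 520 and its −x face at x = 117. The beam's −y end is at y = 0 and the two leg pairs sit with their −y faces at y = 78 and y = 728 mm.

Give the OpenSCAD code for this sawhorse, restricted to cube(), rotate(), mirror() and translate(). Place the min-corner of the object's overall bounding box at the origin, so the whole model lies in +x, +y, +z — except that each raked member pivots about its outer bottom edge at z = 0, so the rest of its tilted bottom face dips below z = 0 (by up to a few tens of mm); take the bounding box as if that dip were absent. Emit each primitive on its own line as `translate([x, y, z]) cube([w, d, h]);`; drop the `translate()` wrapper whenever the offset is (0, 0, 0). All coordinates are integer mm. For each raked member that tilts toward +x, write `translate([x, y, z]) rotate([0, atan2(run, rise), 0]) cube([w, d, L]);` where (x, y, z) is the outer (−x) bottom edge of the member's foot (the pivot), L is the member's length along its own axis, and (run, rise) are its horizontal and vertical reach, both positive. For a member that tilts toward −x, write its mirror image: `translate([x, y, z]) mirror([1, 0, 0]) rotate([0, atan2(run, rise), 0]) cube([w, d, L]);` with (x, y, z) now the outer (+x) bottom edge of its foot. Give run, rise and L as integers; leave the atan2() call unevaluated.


translate([117, 0, 520]) cube([92, 841, 84]);
translate([0, 78, 0]) rotate([0, atan2(117, 520), 0]) cube([32, 35, 533]);
translate([326, 78, 0]) mirror([1, 0, 0]) rotate([0, atan2(117, 520), 0]) cube([32, 35, 533]);
translate([0, 728, 0]) rotate([0, atan2(117, 520), 0]) cube([32, 35, 533]);
translate([326, 728, 0]) mirror([1, 0, 0]) rotate([0, atan2(117, 520), 0]) cube([32, 35, 533]);


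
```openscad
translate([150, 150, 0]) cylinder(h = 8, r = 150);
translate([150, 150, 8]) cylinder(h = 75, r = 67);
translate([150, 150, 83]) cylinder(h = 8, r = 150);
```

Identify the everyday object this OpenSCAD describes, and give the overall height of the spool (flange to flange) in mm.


A spool. The overall height is 91 mm.

Three coaxial cylinders, large–small–large — a spool. Two 8 mm flanges and a 75 mm core give 8 + 75 + 8 = 91 mm.


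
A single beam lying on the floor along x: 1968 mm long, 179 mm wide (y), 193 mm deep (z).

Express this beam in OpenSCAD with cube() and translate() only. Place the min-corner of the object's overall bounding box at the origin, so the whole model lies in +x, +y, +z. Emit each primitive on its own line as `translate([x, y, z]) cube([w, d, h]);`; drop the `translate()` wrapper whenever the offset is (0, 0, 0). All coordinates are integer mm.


cube([1968, 179, 193]);


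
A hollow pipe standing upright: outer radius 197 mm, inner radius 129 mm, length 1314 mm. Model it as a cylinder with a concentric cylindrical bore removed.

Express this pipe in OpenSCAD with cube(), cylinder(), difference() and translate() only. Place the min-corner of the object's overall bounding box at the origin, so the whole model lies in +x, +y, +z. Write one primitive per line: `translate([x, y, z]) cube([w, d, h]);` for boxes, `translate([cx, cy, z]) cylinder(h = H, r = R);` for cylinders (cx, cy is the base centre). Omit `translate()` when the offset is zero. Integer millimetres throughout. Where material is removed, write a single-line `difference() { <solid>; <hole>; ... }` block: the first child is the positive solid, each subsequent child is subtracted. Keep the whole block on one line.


difference() { translate([197, 197, 0]) cylinder(h = 1314, r = 197); translate([197, 197, 0]) cylinder(h = 1314, r = 129); }


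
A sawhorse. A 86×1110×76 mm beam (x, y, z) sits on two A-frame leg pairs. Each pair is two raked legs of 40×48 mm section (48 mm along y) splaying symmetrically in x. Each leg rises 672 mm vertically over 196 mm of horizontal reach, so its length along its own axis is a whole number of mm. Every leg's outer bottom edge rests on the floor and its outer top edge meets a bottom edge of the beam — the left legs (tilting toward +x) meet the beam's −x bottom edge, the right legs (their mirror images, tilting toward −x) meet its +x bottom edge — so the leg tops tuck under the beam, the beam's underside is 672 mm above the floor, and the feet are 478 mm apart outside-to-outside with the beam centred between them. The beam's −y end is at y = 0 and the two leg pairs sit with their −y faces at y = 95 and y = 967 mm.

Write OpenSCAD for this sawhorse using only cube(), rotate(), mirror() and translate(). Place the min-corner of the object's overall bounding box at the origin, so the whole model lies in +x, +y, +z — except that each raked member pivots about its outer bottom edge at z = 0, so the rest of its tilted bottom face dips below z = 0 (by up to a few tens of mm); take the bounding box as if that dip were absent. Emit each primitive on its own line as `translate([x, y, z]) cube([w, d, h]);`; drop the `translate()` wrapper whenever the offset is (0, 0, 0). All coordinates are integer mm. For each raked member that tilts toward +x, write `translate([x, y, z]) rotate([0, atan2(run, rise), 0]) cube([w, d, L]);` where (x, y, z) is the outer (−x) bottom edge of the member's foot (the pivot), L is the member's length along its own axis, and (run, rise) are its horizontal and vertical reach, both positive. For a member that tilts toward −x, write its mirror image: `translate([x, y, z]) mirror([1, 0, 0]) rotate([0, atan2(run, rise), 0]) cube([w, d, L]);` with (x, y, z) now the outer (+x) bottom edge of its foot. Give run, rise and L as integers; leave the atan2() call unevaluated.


translate([196, 0, 672]) cube([86, 1110, 76]);
translate([0, 95, 0]) rotate([0, atan2(196, 672), 0]) cube([40, 48, 700]);
translate([478, 95, 0]) mirror([1, 0, 0]) rotate([0, atan2(196, 672), 0]) cube([40, 48, 700]);
translate([0, 967, 0]) rotate([0, atan2(196, 672), 0]) cube([40, 48, 700]);
translate([478, 967, 0]) mirror([1, 0, 0]) rotate([0, atan2(196, 672), 0]) cube([40, 48, 700]);


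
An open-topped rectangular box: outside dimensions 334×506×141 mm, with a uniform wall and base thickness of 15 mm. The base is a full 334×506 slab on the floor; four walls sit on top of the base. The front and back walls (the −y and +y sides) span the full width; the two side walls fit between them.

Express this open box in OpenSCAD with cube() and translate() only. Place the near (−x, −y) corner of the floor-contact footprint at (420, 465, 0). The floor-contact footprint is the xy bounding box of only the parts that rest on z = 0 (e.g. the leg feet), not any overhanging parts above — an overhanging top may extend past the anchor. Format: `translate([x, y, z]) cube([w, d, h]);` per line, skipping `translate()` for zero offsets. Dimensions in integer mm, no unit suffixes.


translate([420, 465, 0]) cube([334, 506, 15]);
translate([420, 465, 15]) cube([334, 15, 126]);
translate([420, 956, 15]) cube([334, 15, 126]);
translate([420, 480, 15]) cube([15, 476, 126]);
translate([739, 480, 15]) cube([15, 476, 126]);


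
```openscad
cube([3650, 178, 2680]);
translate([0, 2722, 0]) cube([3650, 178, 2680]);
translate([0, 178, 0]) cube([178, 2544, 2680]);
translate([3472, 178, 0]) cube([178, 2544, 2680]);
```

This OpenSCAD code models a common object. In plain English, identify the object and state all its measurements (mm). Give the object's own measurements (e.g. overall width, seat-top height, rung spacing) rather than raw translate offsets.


The wall frame of a small rectangular building: four walls, each 2680 mm tall and 178 mm thick, enclosing a footprint 3650 mm (x) by 2900 mm (y) outside-to-outside, with no floor or roof. The front and back walls (the −y and +y sides) span the full width; the two side walls fit between them.


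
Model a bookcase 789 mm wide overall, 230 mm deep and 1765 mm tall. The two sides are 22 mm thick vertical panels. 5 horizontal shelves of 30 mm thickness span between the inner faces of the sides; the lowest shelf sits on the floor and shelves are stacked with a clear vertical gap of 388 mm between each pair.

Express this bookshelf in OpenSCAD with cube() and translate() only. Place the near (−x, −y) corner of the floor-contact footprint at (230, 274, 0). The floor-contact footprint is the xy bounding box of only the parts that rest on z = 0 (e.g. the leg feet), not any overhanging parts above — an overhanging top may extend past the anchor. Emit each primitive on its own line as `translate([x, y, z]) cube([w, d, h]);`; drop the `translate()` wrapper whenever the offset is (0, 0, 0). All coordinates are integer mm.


translate([230, 274, 0]) cube([22, 230, 1765]);
translate([997, 274, 0]) cube([22, 230, 1765]);
translate([252, 274, 0]) cube([745, 230, 30]);
translate([252, 274, 418]) cube([745, 230, 30]);
translate([252, 274, 836]) cube([745, 230, 30]);
translate([252, 274, 1254]) cube([745, 230, 30]);
translate([252, 274, 1672]) cube([745, 230, 30]);


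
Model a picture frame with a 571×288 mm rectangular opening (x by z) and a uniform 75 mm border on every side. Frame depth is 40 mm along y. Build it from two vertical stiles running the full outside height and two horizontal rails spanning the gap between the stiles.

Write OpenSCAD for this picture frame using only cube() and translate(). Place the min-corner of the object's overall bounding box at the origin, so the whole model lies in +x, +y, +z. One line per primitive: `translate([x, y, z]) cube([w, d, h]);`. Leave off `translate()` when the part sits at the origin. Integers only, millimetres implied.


cube([75, 40, 438]);
translate([646, 0, 0]) cube([75, 40, 438]);
translate([75, 0, 0]) cube([571, 40, 75]);
translate([75, 0, 363]) cube([571, 40, 75]);


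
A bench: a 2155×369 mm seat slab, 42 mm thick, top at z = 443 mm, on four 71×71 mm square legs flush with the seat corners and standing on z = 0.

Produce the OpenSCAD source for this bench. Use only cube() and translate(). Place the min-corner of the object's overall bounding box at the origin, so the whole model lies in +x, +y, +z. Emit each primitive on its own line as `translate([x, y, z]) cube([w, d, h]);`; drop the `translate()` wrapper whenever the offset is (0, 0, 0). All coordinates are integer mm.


// leg_h = 443 − 42 = 401
translate([0, 0, 401]) cube([2155, 369, 42]);
cube([71, 71, 401]);
translate([0, 298, 0]) cube([71, 71, 401]);
translate([2084, 0, 0]) cube([71, 71, 401]);
translate([2084, 298, 0]) cube([71, 71, 401]);


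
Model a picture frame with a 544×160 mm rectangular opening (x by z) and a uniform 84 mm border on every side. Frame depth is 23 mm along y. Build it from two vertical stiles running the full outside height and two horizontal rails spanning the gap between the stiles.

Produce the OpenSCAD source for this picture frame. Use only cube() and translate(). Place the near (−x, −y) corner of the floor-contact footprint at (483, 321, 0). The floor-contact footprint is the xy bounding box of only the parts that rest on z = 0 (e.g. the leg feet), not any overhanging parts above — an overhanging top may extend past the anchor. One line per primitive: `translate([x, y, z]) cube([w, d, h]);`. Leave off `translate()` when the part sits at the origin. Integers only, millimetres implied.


translate([483, 321, 0]) cube([84, 23, 328]);
translate([1111, 321, 0]) cube([84, 23, 328]);
translate([567, 321, 0]) cube([544, 23, 84]);
translate([567, 321, 244]) cube([544, 23, 84]);


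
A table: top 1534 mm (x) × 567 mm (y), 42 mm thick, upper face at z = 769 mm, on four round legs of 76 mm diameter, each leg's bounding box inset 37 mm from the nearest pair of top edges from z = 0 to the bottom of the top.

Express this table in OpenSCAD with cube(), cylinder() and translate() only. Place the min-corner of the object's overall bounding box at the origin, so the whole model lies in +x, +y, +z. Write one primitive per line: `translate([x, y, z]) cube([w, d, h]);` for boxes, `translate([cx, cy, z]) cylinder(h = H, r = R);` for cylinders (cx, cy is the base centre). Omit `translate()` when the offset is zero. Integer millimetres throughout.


// leg_h = 769 - 42 = 727
translate([0, 0, 727]) cube([1534, 567, 42]);
translate([75, 75, 0]) cylinder(h = 727, r = 38);
translate([1459, 75, 0]) cylinder(h = 727, r = 38);
translate([75, 492, 0]) cylinder(h = 727, r = 38);
translate([1459, 492, 0]) cylinder(h = 727, r = 38);


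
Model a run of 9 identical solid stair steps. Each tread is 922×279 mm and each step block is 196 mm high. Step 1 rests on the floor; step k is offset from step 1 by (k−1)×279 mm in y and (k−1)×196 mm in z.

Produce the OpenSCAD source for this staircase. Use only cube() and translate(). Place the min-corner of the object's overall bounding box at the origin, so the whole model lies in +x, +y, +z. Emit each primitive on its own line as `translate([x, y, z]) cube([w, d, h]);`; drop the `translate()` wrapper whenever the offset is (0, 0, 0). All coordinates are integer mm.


cube([922, 279, 196]);
translate([0, 279, 196]) cube([922, 279, 196]);
translate([0, 558, 392]) cube([922, 279, 196]);
translate([0, 837, 588]) cube([922, 279, 196]);
translate([0, 1116, 784]) cube([922, 279, 196]);
translate([0, 1395, 980]) cube([922, 279, 196]);
translate([0, 1674, 1176]) cube([922, 279, 196]);
translate([0, 1953, 1372]) cube([922, 279, 196]);
translate([0, 2232, 1568]) cube([922, 279, 196]);


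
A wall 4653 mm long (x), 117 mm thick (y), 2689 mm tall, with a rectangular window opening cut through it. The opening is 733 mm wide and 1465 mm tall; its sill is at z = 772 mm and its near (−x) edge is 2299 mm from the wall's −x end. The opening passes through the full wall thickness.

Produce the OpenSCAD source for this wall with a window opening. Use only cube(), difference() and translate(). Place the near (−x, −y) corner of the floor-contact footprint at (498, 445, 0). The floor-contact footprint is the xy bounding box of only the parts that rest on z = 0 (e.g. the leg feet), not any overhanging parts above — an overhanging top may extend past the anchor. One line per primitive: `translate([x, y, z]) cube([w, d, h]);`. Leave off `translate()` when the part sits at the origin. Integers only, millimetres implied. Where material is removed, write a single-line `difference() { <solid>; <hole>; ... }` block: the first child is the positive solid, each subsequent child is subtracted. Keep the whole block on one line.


difference() { translate([498, 445, 0]) cube([4653, 117, 2689]); translate([2797, 445, 772]) cube([733, 117, 1465]); }


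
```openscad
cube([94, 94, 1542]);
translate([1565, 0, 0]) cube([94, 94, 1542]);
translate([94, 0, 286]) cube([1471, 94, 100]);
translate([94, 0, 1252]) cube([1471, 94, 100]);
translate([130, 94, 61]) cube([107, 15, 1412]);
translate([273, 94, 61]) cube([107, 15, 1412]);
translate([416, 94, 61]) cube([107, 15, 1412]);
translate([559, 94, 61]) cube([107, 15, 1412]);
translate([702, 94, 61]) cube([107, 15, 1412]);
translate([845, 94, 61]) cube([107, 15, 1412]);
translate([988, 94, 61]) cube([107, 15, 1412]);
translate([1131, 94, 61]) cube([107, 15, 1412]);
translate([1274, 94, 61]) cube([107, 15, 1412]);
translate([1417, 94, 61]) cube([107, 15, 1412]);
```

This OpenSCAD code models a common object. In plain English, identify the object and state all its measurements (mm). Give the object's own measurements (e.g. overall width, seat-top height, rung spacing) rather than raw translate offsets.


A fence section. Two 94×94 mm posts, 1542 mm tall, stand on the floor with a clear span of 1471 mm between their inner faces. Two horizontal rails of 94×100 mm section span the gap between the posts with their undersides at z = 286 mm and z = 1252 mm, flush with the posts' −y face. 10 pickets, each 107 mm wide, 15 mm thick and 1412 mm tall, are fixed to the +y face of the rails with their bottoms at z = 61 mm, spaced across the span with a 36 mm gap after the −x post and between neighbouring pickets, with 41 mm left before the +x post.


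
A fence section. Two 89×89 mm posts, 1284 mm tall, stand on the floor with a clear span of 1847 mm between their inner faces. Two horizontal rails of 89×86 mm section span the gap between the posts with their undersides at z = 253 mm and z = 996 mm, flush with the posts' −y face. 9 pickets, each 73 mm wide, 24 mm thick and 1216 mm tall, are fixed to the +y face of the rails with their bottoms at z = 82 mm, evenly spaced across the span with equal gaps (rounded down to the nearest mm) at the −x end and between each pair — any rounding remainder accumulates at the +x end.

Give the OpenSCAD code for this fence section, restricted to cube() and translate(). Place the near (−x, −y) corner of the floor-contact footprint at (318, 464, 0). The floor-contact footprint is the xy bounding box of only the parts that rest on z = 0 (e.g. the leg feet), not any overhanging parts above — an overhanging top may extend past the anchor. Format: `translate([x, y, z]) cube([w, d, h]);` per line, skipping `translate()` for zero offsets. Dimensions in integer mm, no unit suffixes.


translate([318, 464, 0]) cube([89, 89, 1284]);
translate([2254, 464, 0]) cube([89, 89, 1284]);
translate([407, 464, 253]) cube([1847, 89, 86]);
translate([407, 464, 996]) cube([1847, 89, 86]);
translate([526, 553, 82]) cube([73, 24, 1216]);
translate([718, 553, 82]) cube([73, 24, 1216]);
translate([910, 553, 82]) cube([73, 24, 1216]);
translate([1102, 553, 82]) cube([73, 24, 1216]);
translate([1294, 553, 82]) cube([73, 24, 1216]);
translate([1486, 553, 82]) cube([73, 24, 1216]);
translate([1678, 553, 82]) cube([73, 24, 1216]);
translate([1870, 553, 82]) cube([73, 24, 1216]);
translate([2062, 553, 82]) cube([73, 24, 1216]);


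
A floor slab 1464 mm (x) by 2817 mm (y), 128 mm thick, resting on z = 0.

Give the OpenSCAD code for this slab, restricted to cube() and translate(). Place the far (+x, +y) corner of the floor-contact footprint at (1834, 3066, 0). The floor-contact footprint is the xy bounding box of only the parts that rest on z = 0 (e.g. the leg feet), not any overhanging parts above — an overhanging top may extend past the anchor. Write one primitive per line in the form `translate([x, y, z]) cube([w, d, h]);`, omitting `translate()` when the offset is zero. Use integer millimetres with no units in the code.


translate([370, 249, 0]) cube([1464, 2817, 128]);


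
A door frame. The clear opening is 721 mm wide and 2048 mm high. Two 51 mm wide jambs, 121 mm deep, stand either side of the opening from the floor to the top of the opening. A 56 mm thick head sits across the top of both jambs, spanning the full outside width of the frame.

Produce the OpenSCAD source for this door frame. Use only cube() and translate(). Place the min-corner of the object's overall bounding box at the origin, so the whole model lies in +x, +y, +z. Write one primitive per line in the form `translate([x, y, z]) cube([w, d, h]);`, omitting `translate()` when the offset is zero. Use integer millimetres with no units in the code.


cube([51, 121, 2048]);
translate([772, 0, 0]) cube([51, 121, 2048]);
translate([0, 0, 2048]) cube([823, 121, 56]);


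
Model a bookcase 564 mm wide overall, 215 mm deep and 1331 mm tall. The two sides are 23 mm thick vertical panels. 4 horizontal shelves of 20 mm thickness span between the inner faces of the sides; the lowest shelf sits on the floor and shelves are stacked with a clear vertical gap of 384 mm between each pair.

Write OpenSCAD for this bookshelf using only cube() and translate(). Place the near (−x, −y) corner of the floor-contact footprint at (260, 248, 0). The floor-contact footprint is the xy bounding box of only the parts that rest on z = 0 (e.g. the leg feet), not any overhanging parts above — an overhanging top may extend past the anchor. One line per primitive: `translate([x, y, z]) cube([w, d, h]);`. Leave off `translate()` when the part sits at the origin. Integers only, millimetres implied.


translate([260, 248, 0]) cube([23, 215, 1331]);
translate([801, 248, 0]) cube([23, 215, 1331]);
translate([283, 248, 0]) cube([518, 215, 20]);
translate([283, 248, 404]) cube([518, 215, 20]);
translate([283, 248, 808]) cube([518, 215, 20]);
translate([283, 248, 1212]) cube([518, 215, 20]);


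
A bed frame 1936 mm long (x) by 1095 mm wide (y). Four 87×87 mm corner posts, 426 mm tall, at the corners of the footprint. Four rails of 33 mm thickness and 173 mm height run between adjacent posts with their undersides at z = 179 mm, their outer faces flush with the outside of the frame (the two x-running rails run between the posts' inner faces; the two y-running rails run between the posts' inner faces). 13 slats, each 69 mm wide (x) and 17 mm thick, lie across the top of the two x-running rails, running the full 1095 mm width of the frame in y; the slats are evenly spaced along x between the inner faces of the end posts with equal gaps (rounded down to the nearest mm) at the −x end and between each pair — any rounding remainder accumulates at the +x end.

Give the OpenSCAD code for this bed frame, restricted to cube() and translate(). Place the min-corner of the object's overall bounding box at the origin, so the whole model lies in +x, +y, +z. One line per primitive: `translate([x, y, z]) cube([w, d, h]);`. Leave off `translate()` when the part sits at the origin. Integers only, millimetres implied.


// slat z = rail_z + rail_h = 179 + 173 = 352
// slat gap = ⌊(1762 − 13·69) / 14⌋ = 61
cube([87, 87, 426]);
translate([0, 1008, 0]) cube([87, 87, 426]);
translate([1849, 0, 0]) cube([87, 87, 426]);
translate([1849, 1008, 0]) cube([87, 87, 426]);
translate([87, 0, 179]) cube([1762, 33, 173]);
translate([87, 1062, 179]) cube([1762, 33, 173]);
translate([0, 87, 179]) cube([33, 921, 173]);
translate([1903, 87, 179]) cube([33, 921, 173]);
translate([148, 0, 352]) cube([69, 1095, 17]);
translate([278, 0, 352]) cube([69, 1095, 17]);
translate([408, 0, 352]) cube([69, 1095, 17]);
translate([538, 0, 352]) cube([69, 1095, 17]);
translate([668, 0, 352]) cube([69, 1095, 17]);
translate([798, 0, 352]) cube([69, 1095, 17]);
translate([928, 0, 352]) cube([69, 1095, 17]);
translate([1058, 0, 352]) cube([69, 1095, 17]);
translate([1188, 0, 352]) cube([69, 1095, 17]);
translate([1318, 0, 352]) cube([69, 1095, 17]);
translate([1448, 0, 352]) cube([69, 1095, 17]);
translate([1578, 0, 352]) cube([69, 1095, 17]);
translate([1708, 0, 352]) cube([69, 1095, 17]);


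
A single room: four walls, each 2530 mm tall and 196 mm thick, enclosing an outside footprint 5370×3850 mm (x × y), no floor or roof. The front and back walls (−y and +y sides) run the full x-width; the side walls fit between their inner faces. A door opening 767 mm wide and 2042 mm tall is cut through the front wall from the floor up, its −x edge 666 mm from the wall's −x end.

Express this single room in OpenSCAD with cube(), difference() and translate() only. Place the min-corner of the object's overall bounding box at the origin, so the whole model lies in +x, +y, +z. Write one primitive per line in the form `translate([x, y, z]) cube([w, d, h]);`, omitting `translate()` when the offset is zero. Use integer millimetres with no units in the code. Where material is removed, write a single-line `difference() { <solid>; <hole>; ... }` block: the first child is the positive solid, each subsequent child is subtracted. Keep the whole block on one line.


difference() { cube([5370, 196, 2530]); translate([666, 0, 0]) cube([767, 196, 2042]); }
translate([0, 3654, 0]) cube([5370, 196, 2530]);
translate([0, 196, 0]) cube([196, 3458, 2530]);
translate([5174, 196, 0]) cube([196, 3458, 2530]);


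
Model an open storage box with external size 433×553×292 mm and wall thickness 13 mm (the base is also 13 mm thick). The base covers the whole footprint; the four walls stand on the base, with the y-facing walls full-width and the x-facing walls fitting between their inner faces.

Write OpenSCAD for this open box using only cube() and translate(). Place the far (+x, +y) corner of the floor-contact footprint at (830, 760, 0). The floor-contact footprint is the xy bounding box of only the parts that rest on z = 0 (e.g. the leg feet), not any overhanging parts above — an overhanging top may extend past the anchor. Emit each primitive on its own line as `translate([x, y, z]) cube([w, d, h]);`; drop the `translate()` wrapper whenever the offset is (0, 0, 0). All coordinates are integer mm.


translate([397, 207, 0]) cube([433, 553, 13]);
translate([397, 207, 13]) cube([433, 13, 279]);
translate([397, 747, 13]) cube([433, 13, 279]);
translate([397, 220, 13]) cube([13, 527, 279]);
translate([817, 220, 13]) cube([13, 527, 279]);


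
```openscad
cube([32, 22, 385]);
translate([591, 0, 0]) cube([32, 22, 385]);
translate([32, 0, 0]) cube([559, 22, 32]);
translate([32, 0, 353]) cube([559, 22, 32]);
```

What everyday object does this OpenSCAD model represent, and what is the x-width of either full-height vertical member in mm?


A picture frame. The border width is 32 mm.

Four thin pieces enclosing a rectangular opening — a picture frame. The two full-height stiles are 385 mm tall; the top rail sits at z = 353 and is 32 mm tall, so the border above the opening is 385 − 353 = 32 mm, matching the stile x-width.


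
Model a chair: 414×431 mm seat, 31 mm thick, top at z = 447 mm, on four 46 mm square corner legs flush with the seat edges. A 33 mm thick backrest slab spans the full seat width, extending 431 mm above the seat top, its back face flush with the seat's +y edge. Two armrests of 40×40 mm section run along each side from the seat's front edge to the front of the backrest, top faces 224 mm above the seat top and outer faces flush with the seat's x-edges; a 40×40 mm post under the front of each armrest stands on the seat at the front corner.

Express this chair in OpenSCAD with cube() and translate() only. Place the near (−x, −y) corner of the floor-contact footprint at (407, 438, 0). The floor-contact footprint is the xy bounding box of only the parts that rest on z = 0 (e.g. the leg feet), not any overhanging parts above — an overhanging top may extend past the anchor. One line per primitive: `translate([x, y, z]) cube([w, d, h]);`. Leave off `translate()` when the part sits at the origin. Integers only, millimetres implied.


// leg_h = 447 - 31 = 416
// arm post h = 224 - 40 = 184
translate([407, 438, 416]) cube([414, 431, 31]);
translate([407, 438, 0]) cube([46, 46, 416]);
translate([775, 438, 0]) cube([46, 46, 416]);
translate([407, 823, 0]) cube([46, 46, 416]);
translate([775, 823, 0]) cube([46, 46, 416]);
translate([407, 836, 447]) cube([414, 33, 431]);
translate([407, 438, 631]) cube([40, 398, 40]);
translate([781, 438, 631]) cube([40, 398, 40]);
translate([407, 438, 447]) cube([40, 40, 184]);
translate([781, 438, 447]) cube([40, 40, 184]);


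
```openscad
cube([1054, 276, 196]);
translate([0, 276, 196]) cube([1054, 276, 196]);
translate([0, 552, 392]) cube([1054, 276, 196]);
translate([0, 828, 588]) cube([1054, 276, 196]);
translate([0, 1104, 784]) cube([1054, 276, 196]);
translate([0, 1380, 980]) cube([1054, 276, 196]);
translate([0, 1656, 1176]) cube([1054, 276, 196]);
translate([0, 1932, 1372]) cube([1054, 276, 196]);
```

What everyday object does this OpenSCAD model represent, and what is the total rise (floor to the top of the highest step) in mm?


A staircase. The total rise is 1568 mm.

8 identical blocks, each offset up and back from the previous — a staircase. Each step is 196 mm tall and there are 8 of them, so the total rise is 8 × 196 = 1568 mm.


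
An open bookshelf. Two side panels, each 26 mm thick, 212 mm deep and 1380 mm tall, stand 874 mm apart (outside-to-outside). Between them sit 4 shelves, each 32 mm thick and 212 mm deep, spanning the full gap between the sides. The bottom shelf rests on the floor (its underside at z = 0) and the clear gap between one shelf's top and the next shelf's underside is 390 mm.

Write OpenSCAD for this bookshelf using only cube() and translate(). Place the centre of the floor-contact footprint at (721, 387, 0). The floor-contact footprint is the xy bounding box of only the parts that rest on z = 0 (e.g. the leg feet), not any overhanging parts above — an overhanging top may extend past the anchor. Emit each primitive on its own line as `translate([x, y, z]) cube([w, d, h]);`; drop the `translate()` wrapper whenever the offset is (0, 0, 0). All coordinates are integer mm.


translate([284, 281, 0]) cube([26, 212, 1380]);
translate([1132, 281, 0]) cube([26, 212, 1380]);
translate([310, 281, 0]) cube([822, 212, 32]);
translate([310, 281, 422]) cube([822, 212, 32]);
translate([310, 281, 844]) cube([822, 212, 32]);
translate([310, 281, 1266]) cube([822, 212, 32]);
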